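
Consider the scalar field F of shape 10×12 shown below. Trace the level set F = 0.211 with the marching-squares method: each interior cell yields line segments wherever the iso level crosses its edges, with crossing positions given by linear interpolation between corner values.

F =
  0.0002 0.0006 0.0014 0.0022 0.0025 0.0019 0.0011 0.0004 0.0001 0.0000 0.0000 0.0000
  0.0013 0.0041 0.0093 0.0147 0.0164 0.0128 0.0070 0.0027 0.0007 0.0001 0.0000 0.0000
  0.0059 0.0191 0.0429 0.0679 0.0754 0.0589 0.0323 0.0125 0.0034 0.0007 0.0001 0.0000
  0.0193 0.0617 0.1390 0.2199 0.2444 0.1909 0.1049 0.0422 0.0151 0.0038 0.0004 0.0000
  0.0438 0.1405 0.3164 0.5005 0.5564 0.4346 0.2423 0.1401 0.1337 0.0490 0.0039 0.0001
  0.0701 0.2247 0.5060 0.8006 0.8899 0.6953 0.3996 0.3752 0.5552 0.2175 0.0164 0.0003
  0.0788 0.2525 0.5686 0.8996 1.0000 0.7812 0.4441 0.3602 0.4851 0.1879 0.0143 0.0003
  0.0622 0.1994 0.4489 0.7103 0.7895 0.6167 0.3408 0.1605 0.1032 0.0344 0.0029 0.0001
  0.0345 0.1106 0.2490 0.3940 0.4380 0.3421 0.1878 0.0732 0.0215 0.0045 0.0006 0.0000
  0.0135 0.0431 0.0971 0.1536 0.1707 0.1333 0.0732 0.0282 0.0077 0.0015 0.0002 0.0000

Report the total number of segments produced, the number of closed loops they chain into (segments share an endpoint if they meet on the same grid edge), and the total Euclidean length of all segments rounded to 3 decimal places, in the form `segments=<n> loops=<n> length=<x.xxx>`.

cell (2,2): code 0100 → (2.941,3.000)–(3.000,2.890)
cell (2,3): code 1100 → (2.802,4.000)–(2.941,3.000)
cell (2,4): code 1000 → (3.000,4.624)–(2.802,4.000)
cell (3,1): code 0100 → (3.406,2.000)–(4.000,1.401)
cell (3,2): code 1110 → (3.000,2.890)–(3.406,2.000)
cell (3,4): code 1101 → (3.082,5.000)–(3.000,4.624)
cell (3,5): code 1100 → (3.772,6.000)–(3.082,5.000)
cell (3,6): code 1000 → (4.000,6.306)–(3.772,6.000)
cell (4,0): code 0100 → (4.837,1.000)–(5.000,0.911)
cell (4,1): code 1110 → (4.000,1.401)–(4.837,1.000)
cell (4,6): code 1101 → (4.302,7.000)–(4.000,6.306)
cell (4,7): code 1100 → (4.183,8.000)–(4.302,7.000)
cell (4,8): code 1100 → (4.961,9.000)–(4.183,8.000)
cell (4,9): code 1000 → (5.000,9.032)–(4.961,9.000)
cell (5,0): code 0110 → (5.000,0.911)–(6.000,0.761)
cell (5,8): code 1011 → (6.000,8.922)–(5.220,9.000)
cell (5,9): code 0001 → (5.220,9.000)–(5.000,9.032)
cell (6,0): code 0010 → (6.000,0.761)–(6.782,1.000)
cell (6,1): code 0111 → (6.782,1.000)–(7.000,1.046)
cell (6,6): code 1011 → (7.000,6.720)–(6.747,7.000)
cell (6,7): code 0011 → (6.747,7.000)–(6.718,8.000)
cell (6,8): code 0001 → (6.718,8.000)–(6.000,8.922)
cell (7,1): code 0110 → (7.000,1.046)–(8.000,1.725)
cell (7,5): code 1011 → (8.000,5.850)–(7.848,6.000)
cell (7,6): code 0001 → (7.848,6.000)–(7.000,6.720)
cell (8,1): code 0010 → (8.000,1.725)–(8.250,2.000)
cell (8,2): code 0011 → (8.250,2.000)–(8.761,3.000)
cell (8,3): code 0011 → (8.761,3.000)–(8.849,4.000)
cell (8,4): code 0011 → (8.849,4.000)–(8.628,5.000)
cell (8,5): code 0001 → (8.628,5.000)–(8.000,5.850)
total: 30 segments, chained into 1 closed loop(s), length Σ = 22.504897

segments=30 loops=1 length=22.505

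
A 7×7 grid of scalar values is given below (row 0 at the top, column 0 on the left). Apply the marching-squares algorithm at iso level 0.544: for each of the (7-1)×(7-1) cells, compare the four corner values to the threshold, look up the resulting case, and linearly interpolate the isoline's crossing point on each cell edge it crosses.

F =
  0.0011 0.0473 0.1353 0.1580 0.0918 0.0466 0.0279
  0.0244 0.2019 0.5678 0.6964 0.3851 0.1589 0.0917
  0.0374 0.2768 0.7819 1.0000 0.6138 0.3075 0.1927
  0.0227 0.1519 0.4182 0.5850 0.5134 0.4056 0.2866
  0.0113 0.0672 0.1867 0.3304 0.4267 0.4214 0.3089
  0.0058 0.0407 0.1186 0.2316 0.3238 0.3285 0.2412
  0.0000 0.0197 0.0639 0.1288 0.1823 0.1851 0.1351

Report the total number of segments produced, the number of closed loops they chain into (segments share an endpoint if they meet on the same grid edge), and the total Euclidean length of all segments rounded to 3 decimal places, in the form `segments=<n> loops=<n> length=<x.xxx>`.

cell (0,1): code 0100 → (0.945,2.000)–(1.000,1.935)
cell (0,2): code 1100 → (0.717,3.000)–(0.945,2.000)
cell (0,3): code 1000 → (1.000,3.490)–(0.717,3.000)
cell (1,1): code 0110 → (1.000,1.935)–(2.000,1.529)
cell (1,3): code 1101 → (1.695,4.000)–(1.000,3.490)
cell (1,4): code 1000 → (2.000,4.228)–(1.695,4.000)
cell (2,1): code 0010 → (2.000,1.529)–(2.654,2.000)
cell (2,2): code 0111 → (2.654,2.000)–(3.000,2.754)
cell (2,3): code 1011 → (3.000,3.573)–(2.695,4.000)
cell (2,4): code 0001 → (2.695,4.000)–(2.000,4.228)
cell (3,2): code 0010 → (3.000,2.754)–(3.161,3.000)
cell (3,3): code 0001 → (3.161,3.000)–(3.000,3.573)
total: 12 segments, chained into 1 closed loop(s), length Σ = 7.779663

segments=12 loops=1 length=7.780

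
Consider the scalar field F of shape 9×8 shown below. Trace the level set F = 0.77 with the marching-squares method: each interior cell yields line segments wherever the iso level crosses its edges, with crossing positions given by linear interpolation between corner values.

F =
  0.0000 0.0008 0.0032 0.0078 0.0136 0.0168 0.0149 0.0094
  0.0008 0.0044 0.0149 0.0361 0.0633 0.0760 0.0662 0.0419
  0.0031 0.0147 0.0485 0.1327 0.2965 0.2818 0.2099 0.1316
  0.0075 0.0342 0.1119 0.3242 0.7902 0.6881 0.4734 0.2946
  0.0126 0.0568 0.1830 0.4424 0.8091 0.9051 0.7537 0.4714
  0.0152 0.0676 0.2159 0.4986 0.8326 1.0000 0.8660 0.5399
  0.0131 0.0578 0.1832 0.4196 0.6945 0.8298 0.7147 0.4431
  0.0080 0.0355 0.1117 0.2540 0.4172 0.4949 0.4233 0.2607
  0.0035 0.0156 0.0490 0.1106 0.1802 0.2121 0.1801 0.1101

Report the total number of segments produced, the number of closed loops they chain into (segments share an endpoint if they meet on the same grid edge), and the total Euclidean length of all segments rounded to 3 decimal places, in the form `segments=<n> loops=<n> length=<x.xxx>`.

segments=14 loops=1 length=8.927

cell (2,3): code 0100 → (2.959,4.000)–(3.000,3.957)
cell (2,4): code 1000 → (3.000,4.198)–(2.959,4.000)
cell (3,3): code 0110 → (3.000,3.957)–(4.000,3.893)
cell (3,4): code 1101 → (3.377,5.000)–(3.000,4.198)
cell (3,5): code 1000 → (4.000,5.892)–(3.377,5.000)
cell (4,3): code 0110 → (4.000,3.893)–(5.000,3.813)
cell (4,5): code 1101 → (4.145,6.000)–(4.000,5.892)
cell (4,6): code 1000 → (5.000,6.294)–(4.145,6.000)
cell (5,3): code 0010 → (5.000,3.813)–(5.453,4.000)
cell (5,4): code 0111 → (5.453,4.000)–(6.000,4.558)
cell (5,5): code 1011 → (6.000,5.520)–(5.635,6.000)
cell (5,6): code 0001 → (5.635,6.000)–(5.000,6.294)
cell (6,4): code 0010 → (6.000,4.558)–(6.179,5.000)
cell (6,5): code 0001 → (6.179,5.000)–(6.000,5.520)
total: 14 segments, chained into 1 closed loop(s), length Σ = 8.927228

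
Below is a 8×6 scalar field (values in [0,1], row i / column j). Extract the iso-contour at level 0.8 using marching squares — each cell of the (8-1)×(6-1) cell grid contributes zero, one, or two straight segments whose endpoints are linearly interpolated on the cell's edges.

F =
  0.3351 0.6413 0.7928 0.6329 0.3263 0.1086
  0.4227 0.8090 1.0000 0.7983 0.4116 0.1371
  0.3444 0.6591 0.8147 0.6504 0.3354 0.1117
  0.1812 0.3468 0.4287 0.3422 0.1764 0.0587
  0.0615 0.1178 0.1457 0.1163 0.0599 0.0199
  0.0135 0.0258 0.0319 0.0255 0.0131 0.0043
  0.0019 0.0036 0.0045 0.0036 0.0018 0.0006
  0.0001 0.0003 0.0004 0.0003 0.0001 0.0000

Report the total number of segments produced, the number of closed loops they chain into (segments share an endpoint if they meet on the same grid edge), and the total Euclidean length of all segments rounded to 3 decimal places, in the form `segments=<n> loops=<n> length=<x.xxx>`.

cell (0,0): code 0100 → (0.946,1.000)–(1.000,0.977)
cell (0,1): code 1100 → (0.035,2.000)–(0.946,1.000)
cell (0,2): code 1000 → (1.000,2.992)–(0.035,2.000)
cell (1,0): code 0010 → (1.000,0.977)–(1.060,1.000)
cell (1,1): code 0111 → (1.060,1.000)–(2.000,1.906)
cell (1,2): code 1001 → (2.000,2.089)–(1.000,2.992)
cell (2,1): code 0010 → (2.000,1.906)–(2.038,2.000)
cell (2,2): code 0001 → (2.038,2.000)–(2.000,2.089)
total: 8 segments, chained into 1 closed loop(s), length Σ = 5.710905

segments=8 loops=1 length=5.711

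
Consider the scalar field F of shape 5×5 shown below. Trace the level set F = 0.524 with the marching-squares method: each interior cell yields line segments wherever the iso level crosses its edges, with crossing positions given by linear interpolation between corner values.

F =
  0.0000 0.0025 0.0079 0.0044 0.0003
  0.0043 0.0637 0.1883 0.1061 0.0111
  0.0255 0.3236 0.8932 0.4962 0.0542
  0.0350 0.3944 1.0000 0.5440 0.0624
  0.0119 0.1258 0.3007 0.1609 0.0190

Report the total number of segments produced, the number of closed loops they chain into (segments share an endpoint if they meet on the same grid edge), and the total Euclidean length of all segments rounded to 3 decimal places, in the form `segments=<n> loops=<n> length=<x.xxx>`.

cell (1,1): code 0100 → (1.476,2.000)–(2.000,1.352)
cell (1,2): code 1000 → (2.000,2.930)–(1.476,2.000)
cell (2,1): code 0110 → (2.000,1.352)–(3.000,1.214)
cell (2,2): code 1101 → (2.582,3.000)–(2.000,2.930)
cell (2,3): code 1000 → (3.000,3.042)–(2.582,3.000)
cell (3,1): code 0010 → (3.000,1.214)–(3.681,2.000)
cell (3,2): code 0011 → (3.681,2.000)–(3.052,3.000)
cell (3,3): code 0001 → (3.052,3.000)–(3.000,3.042)
total: 8 segments, chained into 1 closed loop(s), length Σ = 6.203943

segments=8 loops=1 length=6.204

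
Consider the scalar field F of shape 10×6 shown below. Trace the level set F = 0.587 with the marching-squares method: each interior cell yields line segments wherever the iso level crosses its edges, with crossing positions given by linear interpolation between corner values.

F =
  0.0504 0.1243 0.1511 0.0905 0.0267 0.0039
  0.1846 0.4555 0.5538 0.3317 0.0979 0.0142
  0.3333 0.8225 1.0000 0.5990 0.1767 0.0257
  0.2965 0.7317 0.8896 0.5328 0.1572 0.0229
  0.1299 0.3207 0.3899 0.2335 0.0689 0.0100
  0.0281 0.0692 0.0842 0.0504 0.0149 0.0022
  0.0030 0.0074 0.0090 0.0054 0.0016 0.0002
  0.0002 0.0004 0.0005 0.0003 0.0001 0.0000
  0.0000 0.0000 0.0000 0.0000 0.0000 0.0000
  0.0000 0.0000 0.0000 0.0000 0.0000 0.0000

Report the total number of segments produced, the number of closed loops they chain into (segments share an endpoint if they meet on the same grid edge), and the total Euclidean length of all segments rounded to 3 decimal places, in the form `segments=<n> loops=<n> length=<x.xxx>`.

cell (1,0): code 0100 → (1.358,1.000)–(2.000,0.519)
cell (1,1): code 1100 → (1.074,2.000)–(1.358,1.000)
cell (1,2): code 1100 → (1.955,3.000)–(1.074,2.000)
cell (1,3): code 1000 → (2.000,3.028)–(1.955,3.000)
cell (2,0): code 0110 → (2.000,0.519)–(3.000,0.668)
cell (2,2): code 1011 → (3.000,2.848)–(2.181,3.000)
cell (2,3): code 0001 → (2.181,3.000)–(2.000,3.028)
cell (3,0): code 0010 → (3.000,0.668)–(3.352,1.000)
cell (3,1): code 0011 → (3.352,1.000)–(3.606,2.000)
cell (3,2): code 0001 → (3.606,2.000)–(3.000,2.848)
total: 10 segments, chained into 1 closed loop(s), length Σ = 7.812566

segments=10 loops=1 length=7.813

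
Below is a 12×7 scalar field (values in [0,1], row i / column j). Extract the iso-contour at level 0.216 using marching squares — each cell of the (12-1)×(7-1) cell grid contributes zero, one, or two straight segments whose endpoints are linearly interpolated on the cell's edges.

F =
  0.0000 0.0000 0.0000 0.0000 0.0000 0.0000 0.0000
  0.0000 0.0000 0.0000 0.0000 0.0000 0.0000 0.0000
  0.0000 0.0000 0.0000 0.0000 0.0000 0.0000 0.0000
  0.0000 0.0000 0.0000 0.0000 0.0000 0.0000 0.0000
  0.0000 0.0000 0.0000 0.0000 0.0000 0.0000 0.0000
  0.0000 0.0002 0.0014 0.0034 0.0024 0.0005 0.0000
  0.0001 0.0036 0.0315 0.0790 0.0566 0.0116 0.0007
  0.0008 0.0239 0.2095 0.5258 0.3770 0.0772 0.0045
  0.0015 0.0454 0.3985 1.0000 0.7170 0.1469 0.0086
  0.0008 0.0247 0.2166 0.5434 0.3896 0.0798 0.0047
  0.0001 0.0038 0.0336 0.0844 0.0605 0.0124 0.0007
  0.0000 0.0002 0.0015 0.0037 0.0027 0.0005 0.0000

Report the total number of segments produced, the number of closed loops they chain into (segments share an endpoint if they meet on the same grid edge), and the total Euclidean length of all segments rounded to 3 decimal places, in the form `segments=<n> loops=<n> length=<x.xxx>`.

cell (6,2): code 0100 → (6.307,3.000)–(7.000,2.021)
cell (6,3): code 1100 → (6.498,4.000)–(6.307,3.000)
cell (6,4): code 1000 → (7.000,4.537)–(6.498,4.000)
cell (7,1): code 0100 → (7.034,2.000)–(8.000,1.483)
cell (7,2): code 1110 → (7.000,2.021)–(7.034,2.000)
cell (7,4): code 1001 → (8.000,4.879)–(7.000,4.537)
cell (8,1): code 0110 → (8.000,1.483)–(9.000,1.997)
cell (8,4): code 1001 → (9.000,4.560)–(8.000,4.879)
cell (9,1): code 0010 → (9.000,1.997)–(9.003,2.000)
cell (9,2): code 0011 → (9.003,2.000)–(9.713,3.000)
cell (9,3): code 0011 → (9.713,3.000)–(9.527,4.000)
cell (9,4): code 0001 → (9.527,4.000)–(9.000,4.560)
total: 12 segments, chained into 1 closed loop(s), length Σ = 10.337003

segments=12 loops=1 length=10.337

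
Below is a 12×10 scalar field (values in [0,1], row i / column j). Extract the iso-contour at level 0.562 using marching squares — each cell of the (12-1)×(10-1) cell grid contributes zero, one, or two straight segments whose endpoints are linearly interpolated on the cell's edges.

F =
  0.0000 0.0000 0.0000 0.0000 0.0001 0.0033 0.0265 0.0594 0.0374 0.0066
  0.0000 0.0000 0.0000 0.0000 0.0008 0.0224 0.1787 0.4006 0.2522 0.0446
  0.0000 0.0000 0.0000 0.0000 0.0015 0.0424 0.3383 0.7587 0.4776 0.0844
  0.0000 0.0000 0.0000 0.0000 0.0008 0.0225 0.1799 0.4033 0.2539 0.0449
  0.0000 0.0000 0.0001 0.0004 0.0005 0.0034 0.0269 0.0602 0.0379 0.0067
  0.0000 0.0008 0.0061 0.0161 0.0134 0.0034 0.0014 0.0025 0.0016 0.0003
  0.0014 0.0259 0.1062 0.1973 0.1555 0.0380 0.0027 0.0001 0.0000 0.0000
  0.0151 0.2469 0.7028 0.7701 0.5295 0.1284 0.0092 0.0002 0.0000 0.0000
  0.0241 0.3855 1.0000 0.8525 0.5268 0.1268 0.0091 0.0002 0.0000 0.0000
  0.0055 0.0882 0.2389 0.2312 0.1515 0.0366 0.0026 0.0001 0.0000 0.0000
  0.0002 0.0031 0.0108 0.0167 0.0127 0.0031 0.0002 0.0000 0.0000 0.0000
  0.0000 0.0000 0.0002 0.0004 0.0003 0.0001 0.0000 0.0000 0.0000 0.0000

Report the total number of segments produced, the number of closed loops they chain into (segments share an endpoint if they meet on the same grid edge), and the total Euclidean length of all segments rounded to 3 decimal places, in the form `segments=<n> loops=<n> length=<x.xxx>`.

segments=12 loops=2 length=10.571

cell (1,6): code 0100 → (1.451,7.000)–(2.000,6.532)
cell (1,7): code 1000 → (2.000,7.700)–(1.451,7.000)
cell (2,6): code 0010 → (2.000,6.532)–(2.553,7.000)
cell (2,7): code 0001 → (2.553,7.000)–(2.000,7.700)
cell (6,1): code 0100 → (6.764,2.000)–(7.000,1.691)
cell (6,2): code 1100 → (6.637,3.000)–(6.764,2.000)
cell (6,3): code 1000 → (7.000,3.865)–(6.637,3.000)
cell (7,1): code 0110 → (7.000,1.691)–(8.000,1.287)
cell (7,3): code 1001 → (8.000,3.892)–(7.000,3.865)
cell (8,1): code 0010 → (8.000,1.287)–(8.575,2.000)
cell (8,2): code 0011 → (8.575,2.000)–(8.468,3.000)
cell (8,3): code 0001 → (8.468,3.000)–(8.000,3.892)
total: 12 segments, chained into 2 closed loop(s), length Σ = 10.570745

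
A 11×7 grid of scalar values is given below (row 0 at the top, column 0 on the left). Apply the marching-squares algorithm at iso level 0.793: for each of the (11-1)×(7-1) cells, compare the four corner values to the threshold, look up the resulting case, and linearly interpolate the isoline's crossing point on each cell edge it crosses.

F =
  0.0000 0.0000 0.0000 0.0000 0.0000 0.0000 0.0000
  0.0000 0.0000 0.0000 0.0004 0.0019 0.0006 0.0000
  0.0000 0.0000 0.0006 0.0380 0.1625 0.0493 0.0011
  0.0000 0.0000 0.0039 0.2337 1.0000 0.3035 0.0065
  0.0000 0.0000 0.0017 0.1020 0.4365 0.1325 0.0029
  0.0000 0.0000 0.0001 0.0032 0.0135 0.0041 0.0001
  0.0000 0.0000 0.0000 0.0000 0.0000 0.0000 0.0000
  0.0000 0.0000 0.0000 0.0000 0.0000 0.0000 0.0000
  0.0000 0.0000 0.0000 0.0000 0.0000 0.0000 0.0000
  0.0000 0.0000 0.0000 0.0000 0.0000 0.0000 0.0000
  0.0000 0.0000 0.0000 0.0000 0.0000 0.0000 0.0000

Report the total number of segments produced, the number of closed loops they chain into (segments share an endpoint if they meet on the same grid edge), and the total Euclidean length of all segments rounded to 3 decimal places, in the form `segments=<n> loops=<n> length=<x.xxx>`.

cell (2,3): code 0100 → (2.753,4.000)–(3.000,3.730)
cell (2,4): code 1000 → (3.000,4.297)–(2.753,4.000)
cell (3,3): code 0010 → (3.000,3.730)–(3.367,4.000)
cell (3,4): code 0001 → (3.367,4.000)–(3.000,4.297)
total: 4 segments, chained into 1 closed loop(s), length Σ = 1.681180

segments=4 loops=1 length=1.681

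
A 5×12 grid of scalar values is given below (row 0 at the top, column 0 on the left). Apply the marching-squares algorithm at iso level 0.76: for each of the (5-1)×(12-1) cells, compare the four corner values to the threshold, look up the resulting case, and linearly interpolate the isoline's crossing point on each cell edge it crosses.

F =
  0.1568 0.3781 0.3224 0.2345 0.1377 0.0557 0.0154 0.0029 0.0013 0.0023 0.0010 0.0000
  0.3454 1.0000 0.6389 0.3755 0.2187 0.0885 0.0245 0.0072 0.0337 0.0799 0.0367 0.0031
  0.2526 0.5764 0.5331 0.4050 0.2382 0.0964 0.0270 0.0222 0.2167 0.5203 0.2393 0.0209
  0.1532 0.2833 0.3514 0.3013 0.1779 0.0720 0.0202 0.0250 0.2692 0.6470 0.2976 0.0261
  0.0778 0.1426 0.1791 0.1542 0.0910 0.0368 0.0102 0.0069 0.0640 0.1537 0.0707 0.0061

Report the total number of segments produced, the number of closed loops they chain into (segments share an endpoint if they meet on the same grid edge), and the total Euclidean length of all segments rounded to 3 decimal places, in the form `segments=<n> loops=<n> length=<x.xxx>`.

cell (0,0): code 0100 → (0.614,1.000)–(1.000,0.633)
cell (0,1): code 1000 → (1.000,1.665)–(0.614,1.000)
cell (1,0): code 0010 → (1.000,0.633)–(1.567,1.000)
cell (1,1): code 0001 → (1.567,1.000)–(1.000,1.665)
total: 4 segments, chained into 1 closed loop(s), length Σ = 2.849064

segments=4 loops=1 length=2.849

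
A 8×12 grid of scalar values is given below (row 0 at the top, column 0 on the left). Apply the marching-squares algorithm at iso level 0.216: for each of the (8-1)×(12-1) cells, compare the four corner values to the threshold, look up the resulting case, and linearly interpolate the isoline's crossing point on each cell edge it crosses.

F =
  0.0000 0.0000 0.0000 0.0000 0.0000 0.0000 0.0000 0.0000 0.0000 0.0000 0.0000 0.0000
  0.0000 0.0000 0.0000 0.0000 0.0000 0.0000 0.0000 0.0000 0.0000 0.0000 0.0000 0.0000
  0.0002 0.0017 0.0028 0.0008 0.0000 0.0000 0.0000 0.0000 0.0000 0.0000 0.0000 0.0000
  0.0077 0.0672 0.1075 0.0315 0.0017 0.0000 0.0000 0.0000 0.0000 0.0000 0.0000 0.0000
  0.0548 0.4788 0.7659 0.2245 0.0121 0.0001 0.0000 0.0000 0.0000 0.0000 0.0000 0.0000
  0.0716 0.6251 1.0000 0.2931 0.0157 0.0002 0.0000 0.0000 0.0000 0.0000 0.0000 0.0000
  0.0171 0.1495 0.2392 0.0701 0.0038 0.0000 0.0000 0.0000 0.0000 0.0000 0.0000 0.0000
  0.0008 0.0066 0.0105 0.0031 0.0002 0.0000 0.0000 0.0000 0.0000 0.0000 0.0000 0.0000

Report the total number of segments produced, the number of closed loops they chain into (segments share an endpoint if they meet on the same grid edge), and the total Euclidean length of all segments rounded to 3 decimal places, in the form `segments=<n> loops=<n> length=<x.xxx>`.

cell (3,0): code 0100 → (3.362,1.000)–(4.000,0.380)
cell (3,1): code 1100 → (3.165,2.000)–(3.362,1.000)
cell (3,2): code 1100 → (3.956,3.000)–(3.165,2.000)
cell (3,3): code 1000 → (4.000,3.040)–(3.956,3.000)
cell (4,0): code 0110 → (4.000,0.380)–(5.000,0.261)
cell (4,3): code 1001 → (5.000,3.278)–(4.000,3.040)
cell (5,0): code 0010 → (5.000,0.261)–(5.860,1.000)
cell (5,1): code 0111 → (5.860,1.000)–(6.000,1.741)
cell (5,2): code 1011 → (6.000,2.137)–(5.346,3.000)
cell (5,3): code 0001 → (5.346,3.000)–(5.000,3.278)
cell (6,1): code 0010 → (6.000,1.741)–(6.101,2.000)
cell (6,2): code 0001 → (6.101,2.000)–(6.000,2.137)
total: 12 segments, chained into 1 closed loop(s), length Σ = 9.142054

segments=12 loops=1 length=9.142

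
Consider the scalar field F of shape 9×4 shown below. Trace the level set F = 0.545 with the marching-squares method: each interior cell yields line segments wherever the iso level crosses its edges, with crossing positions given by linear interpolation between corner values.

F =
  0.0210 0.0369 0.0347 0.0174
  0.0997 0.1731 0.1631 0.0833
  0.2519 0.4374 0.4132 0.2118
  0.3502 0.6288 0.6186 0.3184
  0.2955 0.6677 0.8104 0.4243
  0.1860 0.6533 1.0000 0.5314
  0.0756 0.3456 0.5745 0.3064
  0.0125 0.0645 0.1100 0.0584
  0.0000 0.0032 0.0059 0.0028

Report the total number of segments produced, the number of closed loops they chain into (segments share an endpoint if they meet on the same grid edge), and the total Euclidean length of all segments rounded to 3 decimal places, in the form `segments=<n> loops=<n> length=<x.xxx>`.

cell (2,0): code 0100 → (2.562,1.000)–(3.000,0.699)
cell (2,1): code 1100 → (2.642,2.000)–(2.562,1.000)
cell (2,2): code 1000 → (3.000,2.245)–(2.642,2.000)
cell (3,0): code 0110 → (3.000,0.699)–(4.000,0.670)
cell (3,2): code 1001 → (4.000,2.687)–(3.000,2.245)
cell (4,0): code 0110 → (4.000,0.670)–(5.000,0.768)
cell (4,2): code 1001 → (5.000,2.971)–(4.000,2.687)
cell (5,0): code 0010 → (5.000,0.768)–(5.352,1.000)
cell (5,1): code 0111 → (5.352,1.000)–(6.000,1.871)
cell (5,2): code 1001 → (6.000,2.110)–(5.000,2.971)
cell (6,1): code 0010 → (6.000,1.871)–(6.064,2.000)
cell (6,2): code 0001 → (6.064,2.000)–(6.000,2.110)
total: 12 segments, chained into 1 closed loop(s), length Σ = 9.203987

segments=12 loops=1 length=9.204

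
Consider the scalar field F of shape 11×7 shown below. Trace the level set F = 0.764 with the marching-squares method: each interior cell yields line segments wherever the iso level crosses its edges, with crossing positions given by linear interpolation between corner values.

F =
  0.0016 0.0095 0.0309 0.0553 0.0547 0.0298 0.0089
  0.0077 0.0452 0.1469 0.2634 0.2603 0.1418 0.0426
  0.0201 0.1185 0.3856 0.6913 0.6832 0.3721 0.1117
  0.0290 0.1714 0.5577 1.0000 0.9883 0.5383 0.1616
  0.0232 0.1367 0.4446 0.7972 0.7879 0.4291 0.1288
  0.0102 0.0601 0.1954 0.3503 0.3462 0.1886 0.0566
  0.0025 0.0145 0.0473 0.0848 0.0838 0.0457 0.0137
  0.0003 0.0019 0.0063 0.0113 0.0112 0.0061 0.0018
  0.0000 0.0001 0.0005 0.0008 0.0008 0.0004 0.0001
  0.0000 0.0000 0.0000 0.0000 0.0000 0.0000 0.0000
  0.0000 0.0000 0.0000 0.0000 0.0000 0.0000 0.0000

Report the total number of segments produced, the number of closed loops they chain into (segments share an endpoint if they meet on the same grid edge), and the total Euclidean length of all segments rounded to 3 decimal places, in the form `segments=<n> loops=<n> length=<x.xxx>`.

cell (2,2): code 0100 → (2.236,3.000)–(3.000,2.466)
cell (2,3): code 1100 → (2.265,4.000)–(2.236,3.000)
cell (2,4): code 1000 → (3.000,4.498)–(2.265,4.000)
cell (3,2): code 0110 → (3.000,2.466)–(4.000,2.906)
cell (3,4): code 1001 → (4.000,4.067)–(3.000,4.498)
cell (4,2): code 0010 → (4.000,2.906)–(4.074,3.000)
cell (4,3): code 0011 → (4.074,3.000)–(4.054,4.000)
cell (4,4): code 0001 → (4.054,4.000)–(4.000,4.067)
total: 8 segments, chained into 1 closed loop(s), length Σ = 6.208427

segments=8 loops=1 length=6.208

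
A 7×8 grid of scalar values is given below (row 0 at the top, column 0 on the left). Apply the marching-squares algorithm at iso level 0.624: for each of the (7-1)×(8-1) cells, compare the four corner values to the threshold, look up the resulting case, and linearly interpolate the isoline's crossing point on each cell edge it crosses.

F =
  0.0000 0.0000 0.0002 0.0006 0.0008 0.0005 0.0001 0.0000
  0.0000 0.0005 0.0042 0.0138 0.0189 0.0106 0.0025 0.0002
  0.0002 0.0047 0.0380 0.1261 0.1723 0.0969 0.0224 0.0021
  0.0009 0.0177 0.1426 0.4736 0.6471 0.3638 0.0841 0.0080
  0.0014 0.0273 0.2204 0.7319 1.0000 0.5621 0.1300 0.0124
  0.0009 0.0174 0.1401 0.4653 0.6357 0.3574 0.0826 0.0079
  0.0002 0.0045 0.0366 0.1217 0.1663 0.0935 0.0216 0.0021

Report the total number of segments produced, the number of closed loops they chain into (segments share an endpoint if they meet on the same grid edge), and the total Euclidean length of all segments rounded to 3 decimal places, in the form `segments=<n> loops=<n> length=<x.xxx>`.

segments=10 loops=1 length=5.990

cell (2,3): code 0100 → (2.951,4.000)–(3.000,3.867)
cell (2,4): code 1000 → (3.000,4.082)–(2.951,4.000)
cell (3,2): code 0100 → (3.582,3.000)–(4.000,2.789)
cell (3,3): code 1110 → (3.000,3.867)–(3.582,3.000)
cell (3,4): code 1001 → (4.000,4.859)–(3.000,4.082)
cell (4,2): code 0010 → (4.000,2.789)–(4.405,3.000)
cell (4,3): code 0111 → (4.405,3.000)–(5.000,3.931)
cell (4,4): code 1001 → (5.000,4.042)–(4.000,4.859)
cell (5,3): code 0010 → (5.000,3.931)–(5.025,4.000)
cell (5,4): code 0001 → (5.025,4.000)–(5.000,4.042)
total: 10 segments, chained into 1 closed loop(s), length Σ = 5.990093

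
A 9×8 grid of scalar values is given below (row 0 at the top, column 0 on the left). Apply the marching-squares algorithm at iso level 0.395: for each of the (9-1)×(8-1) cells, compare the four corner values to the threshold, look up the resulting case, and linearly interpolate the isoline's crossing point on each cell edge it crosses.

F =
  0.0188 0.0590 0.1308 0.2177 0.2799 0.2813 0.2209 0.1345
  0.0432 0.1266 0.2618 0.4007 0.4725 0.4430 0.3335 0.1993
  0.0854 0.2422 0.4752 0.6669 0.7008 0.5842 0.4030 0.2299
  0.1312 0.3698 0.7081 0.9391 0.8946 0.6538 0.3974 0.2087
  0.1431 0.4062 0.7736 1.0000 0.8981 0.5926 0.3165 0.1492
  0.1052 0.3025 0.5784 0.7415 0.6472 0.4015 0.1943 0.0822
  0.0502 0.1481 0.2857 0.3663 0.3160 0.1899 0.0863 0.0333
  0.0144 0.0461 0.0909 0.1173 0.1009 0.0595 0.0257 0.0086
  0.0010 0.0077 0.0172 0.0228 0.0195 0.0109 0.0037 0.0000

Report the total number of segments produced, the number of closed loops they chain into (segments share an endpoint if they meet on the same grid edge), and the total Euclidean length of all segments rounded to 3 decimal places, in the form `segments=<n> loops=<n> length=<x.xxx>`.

segments=22 loops=1 length=16.220

cell (0,2): code 0100 → (0.969,3.000)–(1.000,2.959)
cell (0,3): code 1100 → (0.598,4.000)–(0.969,3.000)
cell (0,4): code 1100 → (0.703,5.000)–(0.598,4.000)
cell (0,5): code 1000 → (1.000,5.438)–(0.703,5.000)
cell (1,1): code 0100 → (1.624,2.000)–(2.000,1.656)
cell (1,2): code 1110 → (1.000,2.959)–(1.624,2.000)
cell (1,5): code 1101 → (1.885,6.000)–(1.000,5.438)
cell (1,6): code 1000 → (2.000,6.046)–(1.885,6.000)
cell (2,1): code 0110 → (2.000,1.656)–(3.000,1.074)
cell (2,6): code 1001 → (3.000,6.013)–(2.000,6.046)
cell (3,0): code 0100 → (3.692,1.000)–(4.000,0.957)
cell (3,1): code 1110 → (3.000,1.074)–(3.692,1.000)
cell (3,5): code 1011 → (4.000,5.716)–(3.030,6.000)
cell (3,6): code 0001 → (3.030,6.000)–(3.000,6.013)
cell (4,0): code 0010 → (4.000,0.957)–(4.108,1.000)
cell (4,1): code 0111 → (4.108,1.000)–(5.000,1.335)
cell (4,5): code 1001 → (5.000,5.031)–(4.000,5.716)
cell (5,1): code 0010 → (5.000,1.335)–(5.627,2.000)
cell (5,2): code 0011 → (5.627,2.000)–(5.924,3.000)
cell (5,3): code 0011 → (5.924,3.000)–(5.761,4.000)
cell (5,4): code 0011 → (5.761,4.000)–(5.031,5.000)
cell (5,5): code 0001 → (5.031,5.000)–(5.000,5.031)
total: 22 segments, chained into 1 closed loop(s), length Σ = 16.219586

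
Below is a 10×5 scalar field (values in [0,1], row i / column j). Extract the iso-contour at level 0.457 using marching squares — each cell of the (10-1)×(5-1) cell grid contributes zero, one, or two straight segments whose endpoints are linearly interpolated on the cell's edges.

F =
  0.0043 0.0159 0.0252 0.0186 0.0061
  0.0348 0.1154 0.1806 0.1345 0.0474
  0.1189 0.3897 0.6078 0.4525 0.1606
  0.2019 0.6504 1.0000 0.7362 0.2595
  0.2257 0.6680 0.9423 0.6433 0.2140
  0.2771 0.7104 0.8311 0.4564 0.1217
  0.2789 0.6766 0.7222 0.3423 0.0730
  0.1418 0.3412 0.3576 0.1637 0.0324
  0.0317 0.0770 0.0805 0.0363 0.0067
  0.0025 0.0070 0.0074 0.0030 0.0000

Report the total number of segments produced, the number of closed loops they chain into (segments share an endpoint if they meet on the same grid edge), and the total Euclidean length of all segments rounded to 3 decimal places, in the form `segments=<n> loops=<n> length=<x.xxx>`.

cell (1,1): code 0100 → (1.647,2.000)–(2.000,1.309)
cell (1,2): code 1000 → (2.000,2.971)–(1.647,2.000)
cell (2,0): code 0100 → (2.258,1.000)–(3.000,0.569)
cell (2,1): code 1110 → (2.000,1.309)–(2.258,1.000)
cell (2,2): code 1101 → (2.016,3.000)–(2.000,2.971)
cell (2,3): code 1000 → (3.000,3.586)–(2.016,3.000)
cell (3,0): code 0110 → (3.000,0.569)–(4.000,0.523)
cell (3,3): code 1001 → (4.000,3.434)–(3.000,3.586)
cell (4,0): code 0110 → (4.000,0.523)–(5.000,0.415)
cell (4,2): code 1011 → (5.000,2.998)–(4.997,3.000)
cell (4,3): code 0001 → (4.997,3.000)–(4.000,3.434)
cell (5,0): code 0110 → (5.000,0.415)–(6.000,0.448)
cell (5,2): code 1001 → (6.000,2.698)–(5.000,2.998)
cell (6,0): code 0010 → (6.000,0.448)–(6.655,1.000)
cell (6,1): code 0011 → (6.655,1.000)–(6.727,2.000)
cell (6,2): code 0001 → (6.727,2.000)–(6.000,2.698)
total: 16 segments, chained into 1 closed loop(s), length Σ = 13.269150

segments=16 loops=1 length=13.269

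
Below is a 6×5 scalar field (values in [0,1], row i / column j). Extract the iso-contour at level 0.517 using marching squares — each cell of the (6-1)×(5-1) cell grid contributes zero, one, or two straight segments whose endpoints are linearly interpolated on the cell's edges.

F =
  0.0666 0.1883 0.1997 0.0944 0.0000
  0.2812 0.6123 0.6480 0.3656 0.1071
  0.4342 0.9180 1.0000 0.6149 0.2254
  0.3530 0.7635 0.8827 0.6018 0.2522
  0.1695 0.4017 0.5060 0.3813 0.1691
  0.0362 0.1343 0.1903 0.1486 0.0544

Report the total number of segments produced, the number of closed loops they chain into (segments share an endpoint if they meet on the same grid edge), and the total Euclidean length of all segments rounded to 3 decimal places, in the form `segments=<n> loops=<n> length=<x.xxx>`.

cell (0,0): code 0100 → (0.775,1.000)–(1.000,0.712)
cell (0,1): code 1100 → (0.708,2.000)–(0.775,1.000)
cell (0,2): code 1000 → (1.000,2.464)–(0.708,2.000)
cell (1,0): code 0110 → (1.000,0.712)–(2.000,0.171)
cell (1,2): code 1101 → (1.607,3.000)–(1.000,2.464)
cell (1,3): code 1000 → (2.000,3.251)–(1.607,3.000)
cell (2,0): code 0110 → (2.000,0.171)–(3.000,0.400)
cell (2,3): code 1001 → (3.000,3.243)–(2.000,3.251)
cell (3,0): code 0010 → (3.000,0.400)–(3.681,1.000)
cell (3,1): code 0011 → (3.681,1.000)–(3.971,2.000)
cell (3,2): code 0011 → (3.971,2.000)–(3.385,3.000)
cell (3,3): code 0001 → (3.385,3.000)–(3.000,3.243)
total: 12 segments, chained into 1 closed loop(s), length Σ = 9.917876

segments=12 loops=1 length=9.918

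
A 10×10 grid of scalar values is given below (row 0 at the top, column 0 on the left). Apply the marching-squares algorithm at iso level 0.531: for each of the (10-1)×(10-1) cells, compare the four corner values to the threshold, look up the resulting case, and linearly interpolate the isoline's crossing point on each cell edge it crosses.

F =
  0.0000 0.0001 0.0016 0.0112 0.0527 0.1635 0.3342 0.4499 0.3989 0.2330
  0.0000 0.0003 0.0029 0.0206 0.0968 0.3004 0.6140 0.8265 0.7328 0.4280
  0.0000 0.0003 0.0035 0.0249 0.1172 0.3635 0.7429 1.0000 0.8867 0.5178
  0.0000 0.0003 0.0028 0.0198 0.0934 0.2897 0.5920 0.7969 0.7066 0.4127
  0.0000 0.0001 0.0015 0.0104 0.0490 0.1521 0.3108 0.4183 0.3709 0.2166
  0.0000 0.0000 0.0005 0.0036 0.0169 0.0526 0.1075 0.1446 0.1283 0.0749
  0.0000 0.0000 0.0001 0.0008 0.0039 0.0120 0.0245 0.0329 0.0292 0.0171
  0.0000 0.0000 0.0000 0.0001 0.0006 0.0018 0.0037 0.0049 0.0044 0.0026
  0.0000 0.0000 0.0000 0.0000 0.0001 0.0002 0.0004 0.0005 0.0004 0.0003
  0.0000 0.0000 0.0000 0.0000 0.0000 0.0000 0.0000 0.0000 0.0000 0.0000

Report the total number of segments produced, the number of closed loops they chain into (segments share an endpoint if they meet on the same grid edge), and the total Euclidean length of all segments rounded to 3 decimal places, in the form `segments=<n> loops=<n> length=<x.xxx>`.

cell (0,5): code 0100 → (0.703,6.000)–(1.000,5.735)
cell (0,6): code 1100 → (0.215,7.000)–(0.703,6.000)
cell (0,7): code 1100 → (0.396,8.000)–(0.215,7.000)
cell (0,8): code 1000 → (1.000,8.662)–(0.396,8.000)
cell (1,5): code 0110 → (1.000,5.735)–(2.000,5.441)
cell (1,8): code 1001 → (2.000,8.964)–(1.000,8.662)
cell (2,5): code 0110 → (2.000,5.441)–(3.000,5.798)
cell (2,8): code 1001 → (3.000,8.597)–(2.000,8.964)
cell (3,5): code 0010 → (3.000,5.798)–(3.217,6.000)
cell (3,6): code 0011 → (3.217,6.000)–(3.702,7.000)
cell (3,7): code 0011 → (3.702,7.000)–(3.523,8.000)
cell (3,8): code 0001 → (3.523,8.000)–(3.000,8.597)
total: 12 segments, chained into 1 closed loop(s), length Σ = 10.854503

segments=12 loops=1 length=10.855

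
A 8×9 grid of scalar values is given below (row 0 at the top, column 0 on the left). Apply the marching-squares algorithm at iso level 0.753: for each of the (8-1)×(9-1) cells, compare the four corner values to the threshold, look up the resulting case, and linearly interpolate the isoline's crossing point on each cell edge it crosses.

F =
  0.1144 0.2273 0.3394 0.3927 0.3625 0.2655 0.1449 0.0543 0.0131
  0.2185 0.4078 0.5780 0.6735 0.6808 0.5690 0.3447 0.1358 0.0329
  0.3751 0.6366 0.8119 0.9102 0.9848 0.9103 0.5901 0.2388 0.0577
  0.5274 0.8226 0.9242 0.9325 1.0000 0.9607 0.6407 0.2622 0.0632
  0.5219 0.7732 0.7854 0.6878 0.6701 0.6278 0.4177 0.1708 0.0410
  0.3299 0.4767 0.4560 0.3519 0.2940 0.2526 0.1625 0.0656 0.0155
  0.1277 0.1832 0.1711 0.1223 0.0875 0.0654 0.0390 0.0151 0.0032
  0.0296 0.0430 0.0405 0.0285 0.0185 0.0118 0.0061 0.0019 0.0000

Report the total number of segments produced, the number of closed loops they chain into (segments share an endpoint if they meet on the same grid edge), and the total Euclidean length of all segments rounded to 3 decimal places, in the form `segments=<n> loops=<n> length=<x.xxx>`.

segments=16 loops=1 length=12.683

cell (1,1): code 0100 → (1.748,2.000)–(2.000,1.664)
cell (1,2): code 1100 → (1.336,3.000)–(1.748,2.000)
cell (1,3): code 1100 → (1.238,4.000)–(1.336,3.000)
cell (1,4): code 1100 → (1.539,5.000)–(1.238,4.000)
cell (1,5): code 1000 → (2.000,5.491)–(1.539,5.000)
cell (2,0): code 0100 → (2.626,1.000)–(3.000,0.764)
cell (2,1): code 1110 → (2.000,1.664)–(2.626,1.000)
cell (2,5): code 1001 → (3.000,5.649)–(2.000,5.491)
cell (3,0): code 0110 → (3.000,0.764)–(4.000,0.920)
cell (3,2): code 1011 → (4.000,2.332)–(3.734,3.000)
cell (3,3): code 0011 → (3.734,3.000)–(3.749,4.000)
cell (3,4): code 0011 → (3.749,4.000)–(3.624,5.000)
cell (3,5): code 0001 → (3.624,5.000)–(3.000,5.649)
cell (4,0): code 0010 → (4.000,0.920)–(4.068,1.000)
cell (4,1): code 0011 → (4.068,1.000)–(4.098,2.000)
cell (4,2): code 0001 → (4.098,2.000)–(4.000,2.332)
total: 16 segments, chained into 1 closed loop(s), length Σ = 12.683016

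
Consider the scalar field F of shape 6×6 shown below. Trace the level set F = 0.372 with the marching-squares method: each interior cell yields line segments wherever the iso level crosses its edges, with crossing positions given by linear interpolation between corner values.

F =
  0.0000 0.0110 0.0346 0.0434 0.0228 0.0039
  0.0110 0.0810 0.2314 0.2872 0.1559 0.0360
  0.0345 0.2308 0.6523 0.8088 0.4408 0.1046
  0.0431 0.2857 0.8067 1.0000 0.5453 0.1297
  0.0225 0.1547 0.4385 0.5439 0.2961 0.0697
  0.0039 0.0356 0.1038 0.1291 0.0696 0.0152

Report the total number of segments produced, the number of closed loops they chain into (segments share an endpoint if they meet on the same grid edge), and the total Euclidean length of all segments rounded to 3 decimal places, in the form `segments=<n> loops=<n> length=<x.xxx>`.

segments=12 loops=1 length=10.020

cell (1,1): code 0100 → (1.334,2.000)–(2.000,1.335)
cell (1,2): code 1100 → (1.163,3.000)–(1.334,2.000)
cell (1,3): code 1100 → (1.759,4.000)–(1.163,3.000)
cell (1,4): code 1000 → (2.000,4.205)–(1.759,4.000)
cell (2,1): code 0110 → (2.000,1.335)–(3.000,1.166)
cell (2,4): code 1001 → (3.000,4.417)–(2.000,4.205)
cell (3,1): code 0110 → (3.000,1.166)–(4.000,1.766)
cell (3,3): code 1011 → (4.000,3.694)–(3.695,4.000)
cell (3,4): code 0001 → (3.695,4.000)–(3.000,4.417)
cell (4,1): code 0010 → (4.000,1.766)–(4.199,2.000)
cell (4,2): code 0011 → (4.199,2.000)–(4.414,3.000)
cell (4,3): code 0001 → (4.414,3.000)–(4.000,3.694)
total: 12 segments, chained into 1 closed loop(s), length Σ = 10.020207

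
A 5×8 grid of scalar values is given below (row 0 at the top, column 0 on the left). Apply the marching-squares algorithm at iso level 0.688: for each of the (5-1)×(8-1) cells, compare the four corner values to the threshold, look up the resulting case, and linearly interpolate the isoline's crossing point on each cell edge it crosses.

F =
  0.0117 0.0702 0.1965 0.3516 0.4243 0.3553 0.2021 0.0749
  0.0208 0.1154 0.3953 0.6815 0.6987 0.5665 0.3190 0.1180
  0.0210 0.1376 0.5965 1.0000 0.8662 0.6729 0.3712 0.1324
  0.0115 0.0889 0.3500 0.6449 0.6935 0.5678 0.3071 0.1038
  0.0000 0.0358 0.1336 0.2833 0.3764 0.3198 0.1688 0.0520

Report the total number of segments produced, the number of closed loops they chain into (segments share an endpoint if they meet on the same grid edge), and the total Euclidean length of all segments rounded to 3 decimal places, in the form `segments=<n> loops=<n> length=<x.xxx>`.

segments=10 loops=1 length=7.204

cell (0,3): code 0100 → (0.961,4.000)–(1.000,3.378)
cell (0,4): code 1000 → (1.000,4.081)–(0.961,4.000)
cell (1,2): code 0100 → (1.020,3.000)–(2.000,2.227)
cell (1,3): code 1110 → (1.000,3.378)–(1.020,3.000)
cell (1,4): code 1001 → (2.000,4.922)–(1.000,4.081)
cell (2,2): code 0010 → (2.000,2.227)–(2.879,3.000)
cell (2,3): code 0111 → (2.879,3.000)–(3.000,3.887)
cell (2,4): code 1001 → (3.000,4.044)–(2.000,4.922)
cell (3,3): code 0010 → (3.000,3.887)–(3.017,4.000)
cell (3,4): code 0001 → (3.017,4.000)–(3.000,4.044)
total: 10 segments, chained into 1 closed loop(s), length Σ = 7.204105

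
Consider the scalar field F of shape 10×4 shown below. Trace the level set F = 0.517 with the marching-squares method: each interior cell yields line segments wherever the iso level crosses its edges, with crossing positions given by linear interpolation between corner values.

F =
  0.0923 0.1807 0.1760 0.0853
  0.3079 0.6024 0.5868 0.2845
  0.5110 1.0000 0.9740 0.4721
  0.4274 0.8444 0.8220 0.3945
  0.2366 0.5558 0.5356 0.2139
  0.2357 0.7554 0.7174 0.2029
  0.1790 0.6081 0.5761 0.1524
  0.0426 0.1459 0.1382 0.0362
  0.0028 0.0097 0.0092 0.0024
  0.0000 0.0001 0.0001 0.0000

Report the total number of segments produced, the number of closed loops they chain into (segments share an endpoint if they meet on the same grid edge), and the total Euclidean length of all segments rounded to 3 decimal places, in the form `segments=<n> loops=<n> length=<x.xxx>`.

cell (0,0): code 0100 → (0.797,1.000)–(1.000,0.710)
cell (0,1): code 1100 → (0.830,2.000)–(0.797,1.000)
cell (0,2): code 1000 → (1.000,2.231)–(0.830,2.000)
cell (1,0): code 0110 → (1.000,0.710)–(2.000,0.012)
cell (1,2): code 1001 → (2.000,2.911)–(1.000,2.231)
cell (2,0): code 0110 → (2.000,0.012)–(3.000,0.215)
cell (2,2): code 1001 → (3.000,2.713)–(2.000,2.911)
cell (3,0): code 0110 → (3.000,0.215)–(4.000,0.878)
cell (3,2): code 1001 → (4.000,2.058)–(3.000,2.713)
cell (4,0): code 0110 → (4.000,0.878)–(5.000,0.541)
cell (4,2): code 1001 → (5.000,2.390)–(4.000,2.058)
cell (5,0): code 0110 → (5.000,0.541)–(6.000,0.788)
cell (5,2): code 1001 → (6.000,2.139)–(5.000,2.390)
cell (6,0): code 0010 → (6.000,0.788)–(6.197,1.000)
cell (6,1): code 0011 → (6.197,1.000)–(6.135,2.000)
cell (6,2): code 0001 → (6.135,2.000)–(6.000,2.139)
total: 16 segments, chained into 1 closed loop(s), length Σ = 14.160119

segments=16 loops=1 length=14.160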